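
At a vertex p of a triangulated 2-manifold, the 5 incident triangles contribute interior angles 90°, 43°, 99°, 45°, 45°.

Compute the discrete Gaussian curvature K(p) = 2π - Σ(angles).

Sum of angles = 322°. K = 360° - 322° = 38° = 19π/90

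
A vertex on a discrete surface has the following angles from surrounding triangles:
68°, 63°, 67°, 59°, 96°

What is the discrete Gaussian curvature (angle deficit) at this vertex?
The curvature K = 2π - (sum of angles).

Sum of angles = 353°. K = 360° - 353° = 7° = 7π/180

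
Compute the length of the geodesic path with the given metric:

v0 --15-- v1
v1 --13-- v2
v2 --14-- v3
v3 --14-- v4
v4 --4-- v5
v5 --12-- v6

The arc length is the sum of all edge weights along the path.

Arc length = 15 + 13 + 14 + 14 + 4 + 12 = 72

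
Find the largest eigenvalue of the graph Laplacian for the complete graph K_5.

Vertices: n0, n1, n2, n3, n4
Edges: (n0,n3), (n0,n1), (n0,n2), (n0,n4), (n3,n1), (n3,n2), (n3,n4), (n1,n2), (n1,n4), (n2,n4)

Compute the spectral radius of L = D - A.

For the complete graph K_n, L = nI − J (J = all-ones matrix). J has eigenvalues n (once, eigenvector 𝟙) and 0 (multiplicity n−1), so L has eigenvalues 0 (once) and n (multiplicity n−1). Here n = 5: eigenvalue 0 once and 5 with multiplicity 4.
Laplacian eigenvalues: [0.0, 5.0, 5.0, 5.0, 5.0]. Largest eigenvalue (spectral radius) = 5.0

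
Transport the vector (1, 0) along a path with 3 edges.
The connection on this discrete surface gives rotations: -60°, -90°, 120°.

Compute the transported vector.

Total rotation: (-60°) + (-90°) + 120° = -30°. Final vector: (0.8660, -0.5000)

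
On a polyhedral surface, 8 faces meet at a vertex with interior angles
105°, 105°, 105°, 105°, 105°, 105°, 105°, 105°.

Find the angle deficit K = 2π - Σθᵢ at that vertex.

Sum of angles = 840°. K = 360° - 840° = -480°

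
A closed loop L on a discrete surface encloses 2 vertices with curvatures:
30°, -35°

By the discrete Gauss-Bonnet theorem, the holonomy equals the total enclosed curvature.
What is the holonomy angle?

Holonomy = total enclosed curvature = 30° + (-35°) = -5°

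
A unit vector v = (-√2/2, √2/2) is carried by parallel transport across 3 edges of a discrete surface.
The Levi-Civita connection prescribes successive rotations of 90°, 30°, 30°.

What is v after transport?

Total rotation: 90° + 30° + 30° = 150°. Final vector: (0.2588, -0.9659)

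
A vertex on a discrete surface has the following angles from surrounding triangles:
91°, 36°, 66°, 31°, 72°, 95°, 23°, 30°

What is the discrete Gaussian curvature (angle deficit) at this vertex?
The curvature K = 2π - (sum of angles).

Sum of angles = 444°. K = 360° - 444° = -84° = -7π/15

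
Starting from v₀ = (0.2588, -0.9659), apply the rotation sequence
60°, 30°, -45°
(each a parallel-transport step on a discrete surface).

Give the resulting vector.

Total rotation: 60° + 30° + (-45°) = 45°. Final vector: (0.8660, -0.5000)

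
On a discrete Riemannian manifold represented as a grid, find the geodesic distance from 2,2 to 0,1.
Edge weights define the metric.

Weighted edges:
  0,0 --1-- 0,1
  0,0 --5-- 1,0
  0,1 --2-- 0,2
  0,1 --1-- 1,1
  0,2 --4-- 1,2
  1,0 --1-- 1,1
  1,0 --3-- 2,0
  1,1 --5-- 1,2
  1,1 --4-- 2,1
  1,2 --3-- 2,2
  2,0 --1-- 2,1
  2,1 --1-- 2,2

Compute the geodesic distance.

Shortest path: 2,2 → 2,1 → 1,1 → 0,1, total weight = 6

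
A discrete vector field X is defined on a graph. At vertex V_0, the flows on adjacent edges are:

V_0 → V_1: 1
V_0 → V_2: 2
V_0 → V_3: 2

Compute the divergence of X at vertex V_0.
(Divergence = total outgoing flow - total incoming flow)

Divergence = sum of outgoing flows = 1 + 2 + 2 = 5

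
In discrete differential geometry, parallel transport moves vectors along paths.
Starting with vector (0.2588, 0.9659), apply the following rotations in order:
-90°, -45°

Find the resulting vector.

Total rotation: (-90°) + (-45°) = -135°. Final vector: (0.5000, -0.8660)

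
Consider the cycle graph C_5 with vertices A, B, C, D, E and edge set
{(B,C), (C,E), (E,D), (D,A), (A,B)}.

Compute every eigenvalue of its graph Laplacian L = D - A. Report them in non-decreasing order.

The cycle graph C_n has Laplacian eigenvalues λ_k = 2 − 2cos(2πk/n), k = 0, 1, …, n−1. Here n = 5:
k=0: 2 − 2cos(0) = 0.0; k=1: 2 − 2cos(2π/5) = 1.382; k=2: 2 − 2cos(4π/5) = 3.618; k=3: 2 − 2cos(6π/5) = 3.618; k=4: 2 − 2cos(8π/5) = 1.382.
Laplacian eigenvalues (increasing order): [0.0, 1.382, 1.382, 3.618, 3.618]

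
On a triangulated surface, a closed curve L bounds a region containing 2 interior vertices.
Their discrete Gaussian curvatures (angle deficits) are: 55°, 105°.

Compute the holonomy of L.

Holonomy = total enclosed curvature = 55° + 105° = 160°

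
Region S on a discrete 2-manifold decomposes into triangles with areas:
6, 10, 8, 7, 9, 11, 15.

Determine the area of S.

6 + 10 + 8 + 7 + 9 + 11 + 15 = 66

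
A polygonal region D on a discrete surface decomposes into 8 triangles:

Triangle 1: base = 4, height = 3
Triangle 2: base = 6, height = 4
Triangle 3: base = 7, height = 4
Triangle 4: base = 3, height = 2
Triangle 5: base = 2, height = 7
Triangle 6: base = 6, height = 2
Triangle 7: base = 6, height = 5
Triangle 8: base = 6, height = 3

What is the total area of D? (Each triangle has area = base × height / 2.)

(1/2)×4×3 + (1/2)×6×4 + (1/2)×7×4 + (1/2)×3×2 + (1/2)×2×7 + (1/2)×6×2 + (1/2)×6×5 + (1/2)×6×3 = 72.0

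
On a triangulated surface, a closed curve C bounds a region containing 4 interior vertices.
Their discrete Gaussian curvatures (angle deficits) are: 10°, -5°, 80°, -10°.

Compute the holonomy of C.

Holonomy = total enclosed curvature = 10° + (-5°) + 80° + (-10°) = 75°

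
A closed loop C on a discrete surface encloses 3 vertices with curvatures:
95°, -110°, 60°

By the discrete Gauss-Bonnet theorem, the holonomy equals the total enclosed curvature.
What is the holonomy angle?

Holonomy = total enclosed curvature = 95° + (-110°) + 60° = 45°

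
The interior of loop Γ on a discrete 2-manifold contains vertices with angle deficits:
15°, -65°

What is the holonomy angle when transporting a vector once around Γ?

Holonomy = total enclosed curvature = 15° + (-65°) = -50°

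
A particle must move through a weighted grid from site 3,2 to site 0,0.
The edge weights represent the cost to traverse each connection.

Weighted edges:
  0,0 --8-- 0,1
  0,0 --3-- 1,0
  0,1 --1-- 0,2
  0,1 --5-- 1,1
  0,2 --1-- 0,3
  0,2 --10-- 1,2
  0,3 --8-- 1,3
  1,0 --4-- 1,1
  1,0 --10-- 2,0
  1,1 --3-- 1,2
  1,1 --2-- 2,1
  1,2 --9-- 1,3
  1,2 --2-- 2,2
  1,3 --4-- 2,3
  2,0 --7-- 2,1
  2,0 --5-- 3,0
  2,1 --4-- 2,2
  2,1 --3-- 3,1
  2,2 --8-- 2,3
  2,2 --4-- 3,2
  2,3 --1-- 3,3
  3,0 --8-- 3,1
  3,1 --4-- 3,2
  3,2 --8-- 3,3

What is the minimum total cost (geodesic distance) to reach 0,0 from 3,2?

Shortest path: 3,2 → 2,2 → 1,2 → 1,1 → 1,0 → 0,0, total weight = 16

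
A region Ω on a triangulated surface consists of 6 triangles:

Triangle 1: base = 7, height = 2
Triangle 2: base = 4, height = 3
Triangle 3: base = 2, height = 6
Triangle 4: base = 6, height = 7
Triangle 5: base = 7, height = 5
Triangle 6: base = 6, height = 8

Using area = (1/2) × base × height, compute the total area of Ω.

(1/2)×7×2 + (1/2)×4×3 + (1/2)×2×6 + (1/2)×6×7 + (1/2)×7×5 + (1/2)×6×8 = 81.5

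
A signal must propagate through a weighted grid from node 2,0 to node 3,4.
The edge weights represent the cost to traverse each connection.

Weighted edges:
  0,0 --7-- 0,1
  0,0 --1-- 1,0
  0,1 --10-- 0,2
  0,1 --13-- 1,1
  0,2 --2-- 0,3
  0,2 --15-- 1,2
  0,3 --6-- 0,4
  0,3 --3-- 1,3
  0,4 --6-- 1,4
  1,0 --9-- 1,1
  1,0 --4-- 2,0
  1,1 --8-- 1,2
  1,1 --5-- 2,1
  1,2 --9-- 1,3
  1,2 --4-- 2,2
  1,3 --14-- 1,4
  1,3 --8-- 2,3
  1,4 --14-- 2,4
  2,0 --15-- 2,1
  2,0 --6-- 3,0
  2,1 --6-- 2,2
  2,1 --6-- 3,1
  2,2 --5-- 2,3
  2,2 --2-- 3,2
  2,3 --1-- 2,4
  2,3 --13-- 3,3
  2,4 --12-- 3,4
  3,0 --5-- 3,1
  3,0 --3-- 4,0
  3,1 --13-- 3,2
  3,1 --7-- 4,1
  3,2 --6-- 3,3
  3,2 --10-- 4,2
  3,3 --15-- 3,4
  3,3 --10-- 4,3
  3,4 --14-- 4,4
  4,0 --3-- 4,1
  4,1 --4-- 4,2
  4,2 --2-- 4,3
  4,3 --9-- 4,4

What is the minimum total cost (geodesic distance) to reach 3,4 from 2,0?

Shortest path: 2,0 → 2,1 → 2,2 → 2,3 → 2,4 → 3,4, total weight = 39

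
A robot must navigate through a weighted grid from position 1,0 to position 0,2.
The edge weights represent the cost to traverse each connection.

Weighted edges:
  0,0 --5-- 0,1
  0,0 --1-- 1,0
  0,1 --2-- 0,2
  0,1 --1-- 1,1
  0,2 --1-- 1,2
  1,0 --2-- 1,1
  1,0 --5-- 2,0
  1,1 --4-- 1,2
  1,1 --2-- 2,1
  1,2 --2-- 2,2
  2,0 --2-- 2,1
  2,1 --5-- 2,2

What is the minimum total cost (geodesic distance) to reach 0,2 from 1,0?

Shortest path: 1,0 → 1,1 → 0,1 → 0,2, total weight = 5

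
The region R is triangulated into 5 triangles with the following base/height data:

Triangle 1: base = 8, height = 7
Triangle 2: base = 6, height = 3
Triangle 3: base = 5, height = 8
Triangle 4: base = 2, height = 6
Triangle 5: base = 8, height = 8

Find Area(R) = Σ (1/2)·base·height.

(1/2)×8×7 + (1/2)×6×3 + (1/2)×5×8 + (1/2)×2×6 + (1/2)×8×8 = 95.0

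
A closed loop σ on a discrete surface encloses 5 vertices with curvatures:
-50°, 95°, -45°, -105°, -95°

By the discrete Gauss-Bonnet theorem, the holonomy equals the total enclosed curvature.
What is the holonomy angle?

Holonomy = total enclosed curvature = (-50°) + 95° + (-45°) + (-105°) + (-95°) = -200°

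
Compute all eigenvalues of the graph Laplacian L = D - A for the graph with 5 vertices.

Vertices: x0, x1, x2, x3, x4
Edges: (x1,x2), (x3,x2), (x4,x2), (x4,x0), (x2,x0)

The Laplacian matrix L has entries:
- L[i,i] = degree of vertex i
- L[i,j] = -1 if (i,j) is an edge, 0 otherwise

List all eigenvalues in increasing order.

Degrees: deg(x0) = 2, deg(x1) = 1, deg(x2) = 4, deg(x3) = 1, deg(x4) = 2.
L = D − A with rows/columns ordered (x0, x1, x2, x3, x4):
  [ 2,  0, -1,  0, -1]
  [ 0,  1, -1,  0,  0]
  [-1, -1,  4, -1, -1]
  [ 0,  0, -1,  1,  0]
  [-1,  0, -1,  0,  2]
Characteristic polynomial: det(λI − L) = λ(λ − 1)²(λ − 3)(λ − 5).
Roots: λ = 0; (λ − 1) = 0 ⇒ λ = 1 (multiplicity 2); (λ − 3) = 0 ⇒ λ = 3; (λ − 5) = 0 ⇒ λ = 5.
(Check: the roots sum (with multiplicity) to 10, matching trace L = Σdeg = 2·5 = 10.)
Laplacian eigenvalues (increasing order): [0.0, 1.0, 1.0, 3.0, 5.0]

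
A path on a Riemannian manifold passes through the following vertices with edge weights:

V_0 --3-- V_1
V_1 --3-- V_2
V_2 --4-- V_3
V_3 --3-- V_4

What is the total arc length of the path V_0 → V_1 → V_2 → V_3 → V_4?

Arc length = 3 + 3 + 4 + 3 = 13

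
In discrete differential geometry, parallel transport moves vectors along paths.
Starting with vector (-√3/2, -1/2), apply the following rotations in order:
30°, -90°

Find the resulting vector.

Total rotation: 30° + (-90°) = -60°. Final vector: (-0.8660, 0.5000)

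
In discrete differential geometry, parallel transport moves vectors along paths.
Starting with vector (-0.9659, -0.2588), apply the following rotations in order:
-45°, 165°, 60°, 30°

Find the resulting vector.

Total rotation: (-45°) + 165° + 60° + 30° = 210° ≡ -150° (mod 360°). Final vector: (0.7071, 0.7071)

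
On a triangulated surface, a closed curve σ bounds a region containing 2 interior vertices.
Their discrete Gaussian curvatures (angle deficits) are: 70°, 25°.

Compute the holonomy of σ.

Holonomy = total enclosed curvature = 70° + 25° = 95°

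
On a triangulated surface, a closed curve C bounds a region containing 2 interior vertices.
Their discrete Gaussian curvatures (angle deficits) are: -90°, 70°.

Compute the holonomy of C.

Holonomy = total enclosed curvature = (-90°) + 70° = -20°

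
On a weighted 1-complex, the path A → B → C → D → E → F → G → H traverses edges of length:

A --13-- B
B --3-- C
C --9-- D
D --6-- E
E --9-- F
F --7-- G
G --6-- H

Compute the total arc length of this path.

Arc length = 13 + 3 + 9 + 6 + 9 + 7 + 6 = 53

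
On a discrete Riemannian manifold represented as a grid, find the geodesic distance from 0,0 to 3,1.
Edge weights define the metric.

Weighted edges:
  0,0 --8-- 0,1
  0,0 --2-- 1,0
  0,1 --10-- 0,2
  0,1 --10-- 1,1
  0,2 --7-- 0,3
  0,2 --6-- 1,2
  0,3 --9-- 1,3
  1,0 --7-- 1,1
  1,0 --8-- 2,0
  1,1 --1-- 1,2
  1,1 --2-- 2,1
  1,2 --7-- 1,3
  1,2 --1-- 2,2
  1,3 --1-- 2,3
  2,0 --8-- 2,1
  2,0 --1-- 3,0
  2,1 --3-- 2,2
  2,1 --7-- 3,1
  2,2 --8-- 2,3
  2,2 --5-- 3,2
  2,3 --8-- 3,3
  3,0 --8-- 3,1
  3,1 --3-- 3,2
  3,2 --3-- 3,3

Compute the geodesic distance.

Shortest path: 0,0 → 1,0 → 1,1 → 2,1 → 3,1, total weight = 18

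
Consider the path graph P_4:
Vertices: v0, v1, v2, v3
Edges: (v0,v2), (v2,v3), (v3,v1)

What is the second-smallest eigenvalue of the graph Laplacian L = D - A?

The path graph P_n has Laplacian eigenvalues λ_k = 2 − 2cos(kπ/n), k = 0, 1, …, n−1. Here n = 4:
k=0: 2 − 2cos(0) = 0.0; k=1: 2 − 2cos(π/4) = 0.5858; k=2: 2 − 2cos(π/2) = 2.0; k=3: 2 − 2cos(3π/4) = 3.4142.
Laplacian eigenvalues: [0.0, 0.5858, 2.0, 3.4142]. Algebraic connectivity (smallest non-zero eigenvalue) = 0.5858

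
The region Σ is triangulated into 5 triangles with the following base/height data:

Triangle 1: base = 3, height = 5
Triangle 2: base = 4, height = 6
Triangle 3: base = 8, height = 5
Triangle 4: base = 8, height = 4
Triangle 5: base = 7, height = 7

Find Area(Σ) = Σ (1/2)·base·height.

(1/2)×3×5 + (1/2)×4×6 + (1/2)×8×5 + (1/2)×8×4 + (1/2)×7×7 = 80.0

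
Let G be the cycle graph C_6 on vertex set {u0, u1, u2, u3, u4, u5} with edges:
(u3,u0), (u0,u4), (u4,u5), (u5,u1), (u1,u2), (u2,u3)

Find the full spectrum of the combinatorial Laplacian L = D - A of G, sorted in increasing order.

The cycle graph C_n has Laplacian eigenvalues λ_k = 2 − 2cos(2πk/n), k = 0, 1, …, n−1. Here n = 6:
k=0: 2 − 2cos(0) = 0.0; k=1: 2 − 2cos(π/3) = 1.0; k=2: 2 − 2cos(2π/3) = 3.0; k=3: 2 − 2cos(π) = 4.0; k=4: 2 − 2cos(4π/3) = 3.0; k=5: 2 − 2cos(5π/3) = 1.0.
Laplacian eigenvalues (increasing order): [0.0, 1.0, 1.0, 3.0, 3.0, 4.0]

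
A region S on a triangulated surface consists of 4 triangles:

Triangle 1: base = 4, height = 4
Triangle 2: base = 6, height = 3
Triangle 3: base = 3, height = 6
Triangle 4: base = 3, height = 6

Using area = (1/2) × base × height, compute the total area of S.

(1/2)×4×4 + (1/2)×6×3 + (1/2)×3×6 + (1/2)×3×6 = 35.0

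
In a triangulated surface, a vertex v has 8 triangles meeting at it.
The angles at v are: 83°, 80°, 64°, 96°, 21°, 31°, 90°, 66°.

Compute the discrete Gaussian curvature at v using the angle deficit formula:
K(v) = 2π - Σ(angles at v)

Sum of angles = 531°. K = 360° - 531° = -171° = -19π/20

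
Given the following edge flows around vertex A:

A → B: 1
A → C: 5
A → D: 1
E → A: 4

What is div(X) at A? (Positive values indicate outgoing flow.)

Divergence = sum of outgoing flows = 1 + 5 + 1 + (-4) = 3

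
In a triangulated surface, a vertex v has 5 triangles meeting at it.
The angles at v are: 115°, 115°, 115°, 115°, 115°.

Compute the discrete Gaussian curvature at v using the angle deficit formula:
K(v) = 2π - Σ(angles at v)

Sum of angles = 575°. K = 360° - 575° = -215° = -43π/36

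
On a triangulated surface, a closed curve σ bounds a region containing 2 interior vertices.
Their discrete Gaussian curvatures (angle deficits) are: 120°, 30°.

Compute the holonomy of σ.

Holonomy = total enclosed curvature = 120° + 30° = 150°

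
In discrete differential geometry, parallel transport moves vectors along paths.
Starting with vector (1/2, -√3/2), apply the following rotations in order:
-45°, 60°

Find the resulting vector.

Total rotation: (-45°) + 60° = 15°. Final vector: (0.7071, -0.7071)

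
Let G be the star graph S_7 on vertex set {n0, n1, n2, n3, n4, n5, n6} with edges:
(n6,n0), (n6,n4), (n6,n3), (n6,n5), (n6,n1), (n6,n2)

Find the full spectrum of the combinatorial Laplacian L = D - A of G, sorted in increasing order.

The star S_7 is the complete bipartite graph K_{1,6} (one hub of degree 6, 6 leaves of degree 1). The Laplacian spectrum of K_{p,q} is 0, p (multiplicity q−1), q (multiplicity p−1), p+q. With p = 1, q = 6: 0 once, 1 with multiplicity 5, and 7 once. (Check: trace L = sum of degrees = 12 = 5·1 + 7.)
Laplacian eigenvalues (increasing order): [0.0, 1.0, 1.0, 1.0, 1.0, 1.0, 7.0]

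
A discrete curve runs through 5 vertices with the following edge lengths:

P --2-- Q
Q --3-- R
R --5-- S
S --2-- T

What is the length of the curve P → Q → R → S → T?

Arc length = 2 + 3 + 5 + 2 = 12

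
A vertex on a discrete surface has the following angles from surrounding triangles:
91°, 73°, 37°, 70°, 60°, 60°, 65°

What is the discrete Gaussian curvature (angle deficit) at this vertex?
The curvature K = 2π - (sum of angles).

Sum of angles = 456°. K = 360° - 456° = -96° = -8π/15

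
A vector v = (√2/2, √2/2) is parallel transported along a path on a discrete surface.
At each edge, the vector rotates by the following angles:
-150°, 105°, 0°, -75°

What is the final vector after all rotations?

Total rotation: (-150°) + 105° + 0° + (-75°) = -120°. Final vector: (0.2588, -0.9659)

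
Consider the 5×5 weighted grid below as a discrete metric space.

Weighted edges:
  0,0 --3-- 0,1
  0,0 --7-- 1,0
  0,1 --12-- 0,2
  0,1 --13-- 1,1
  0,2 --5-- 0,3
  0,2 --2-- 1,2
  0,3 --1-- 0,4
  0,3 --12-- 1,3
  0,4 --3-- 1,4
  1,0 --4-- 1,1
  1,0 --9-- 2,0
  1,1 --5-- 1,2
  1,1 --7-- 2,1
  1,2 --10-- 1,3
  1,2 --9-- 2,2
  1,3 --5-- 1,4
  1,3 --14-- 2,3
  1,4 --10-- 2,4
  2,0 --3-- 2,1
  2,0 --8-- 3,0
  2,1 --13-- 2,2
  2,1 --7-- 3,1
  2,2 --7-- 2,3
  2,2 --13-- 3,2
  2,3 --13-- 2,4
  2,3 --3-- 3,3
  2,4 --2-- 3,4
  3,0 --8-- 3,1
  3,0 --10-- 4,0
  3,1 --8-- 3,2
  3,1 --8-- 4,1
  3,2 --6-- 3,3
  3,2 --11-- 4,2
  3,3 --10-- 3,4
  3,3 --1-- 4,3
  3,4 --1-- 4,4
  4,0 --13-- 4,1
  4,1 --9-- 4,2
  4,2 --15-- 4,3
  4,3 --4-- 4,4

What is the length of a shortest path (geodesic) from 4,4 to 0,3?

Shortest path: 4,4 → 3,4 → 2,4 → 1,4 → 0,4 → 0,3, total weight = 17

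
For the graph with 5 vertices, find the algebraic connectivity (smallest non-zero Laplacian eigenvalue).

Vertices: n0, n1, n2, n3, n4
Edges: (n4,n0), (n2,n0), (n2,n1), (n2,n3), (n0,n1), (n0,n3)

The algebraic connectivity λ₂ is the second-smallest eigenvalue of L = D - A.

Degrees: deg(n0) = 4, deg(n1) = 2, deg(n2) = 3, deg(n3) = 2, deg(n4) = 1.
L = D − A with rows/columns ordered (n0, n1, n2, n3, n4):
  [ 4, -1, -1, -1, -1]
  [-1,  2, -1,  0,  0]
  [-1, -1,  3, -1,  0]
  [-1,  0, -1,  2,  0]
  [-1,  0,  0,  0,  1]
Characteristic polynomial: det(λI − L) = λ(λ − 1)(λ − 2)(λ − 4)(λ − 5).
Roots: λ = 0; (λ − 1) = 0 ⇒ λ = 1; (λ − 2) = 0 ⇒ λ = 2; (λ − 4) = 0 ⇒ λ = 4; (λ − 5) = 0 ⇒ λ = 5.
(Check: the roots sum (with multiplicity) to 12, matching trace L = Σdeg = 2·6 = 12.)
Laplacian eigenvalues: [0.0, 1.0, 2.0, 4.0, 5.0]. Algebraic connectivity (smallest non-zero eigenvalue) = 1.0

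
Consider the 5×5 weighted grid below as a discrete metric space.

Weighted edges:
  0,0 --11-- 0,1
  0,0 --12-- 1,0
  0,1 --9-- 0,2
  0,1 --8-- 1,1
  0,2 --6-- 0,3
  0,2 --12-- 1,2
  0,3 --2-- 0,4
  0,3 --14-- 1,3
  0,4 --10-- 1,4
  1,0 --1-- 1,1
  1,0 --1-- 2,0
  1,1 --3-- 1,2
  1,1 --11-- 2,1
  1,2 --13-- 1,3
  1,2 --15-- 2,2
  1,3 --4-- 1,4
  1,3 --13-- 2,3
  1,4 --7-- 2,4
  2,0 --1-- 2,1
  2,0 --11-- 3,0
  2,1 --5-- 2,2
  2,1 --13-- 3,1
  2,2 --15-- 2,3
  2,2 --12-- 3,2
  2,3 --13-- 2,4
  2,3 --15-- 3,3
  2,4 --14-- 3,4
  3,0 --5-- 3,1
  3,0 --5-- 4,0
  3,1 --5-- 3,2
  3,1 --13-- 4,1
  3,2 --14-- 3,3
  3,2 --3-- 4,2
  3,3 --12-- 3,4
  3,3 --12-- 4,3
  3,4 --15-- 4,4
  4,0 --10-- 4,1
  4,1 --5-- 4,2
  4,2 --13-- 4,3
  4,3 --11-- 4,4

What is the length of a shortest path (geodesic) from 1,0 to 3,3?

Shortest path: 1,0 → 2,0 → 2,1 → 2,2 → 3,2 → 3,3, total weight = 33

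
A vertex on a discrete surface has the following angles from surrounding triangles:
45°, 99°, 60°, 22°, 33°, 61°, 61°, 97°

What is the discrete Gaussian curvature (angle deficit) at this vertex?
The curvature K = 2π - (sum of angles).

Sum of angles = 478°. K = 360° - 478° = -118° = -59π/90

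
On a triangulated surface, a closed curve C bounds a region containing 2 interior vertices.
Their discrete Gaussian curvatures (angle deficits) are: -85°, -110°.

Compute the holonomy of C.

Holonomy = total enclosed curvature = (-85°) + (-110°) = -195°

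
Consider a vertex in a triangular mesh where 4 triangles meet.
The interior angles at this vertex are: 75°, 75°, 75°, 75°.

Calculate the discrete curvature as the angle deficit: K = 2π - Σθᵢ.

Sum of angles = 300°. K = 360° - 300° = 60° = π/3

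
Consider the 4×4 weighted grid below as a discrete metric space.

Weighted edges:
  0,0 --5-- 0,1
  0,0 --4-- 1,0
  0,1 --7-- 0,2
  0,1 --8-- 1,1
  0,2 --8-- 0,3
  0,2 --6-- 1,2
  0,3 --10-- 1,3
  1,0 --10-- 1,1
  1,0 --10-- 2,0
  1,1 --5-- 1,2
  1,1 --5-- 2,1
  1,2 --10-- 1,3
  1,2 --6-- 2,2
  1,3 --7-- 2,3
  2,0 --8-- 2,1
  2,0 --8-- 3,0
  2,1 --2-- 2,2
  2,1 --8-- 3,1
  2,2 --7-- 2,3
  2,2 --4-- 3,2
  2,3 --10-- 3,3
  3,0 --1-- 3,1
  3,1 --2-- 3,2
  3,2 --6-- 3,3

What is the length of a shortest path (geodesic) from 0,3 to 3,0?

Shortest path: 0,3 → 0,2 → 1,2 → 2,2 → 3,2 → 3,1 → 3,0, total weight = 27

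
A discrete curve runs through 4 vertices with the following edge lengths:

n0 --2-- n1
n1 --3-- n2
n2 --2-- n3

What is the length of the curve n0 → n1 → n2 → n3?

Arc length = 2 + 3 + 2 = 7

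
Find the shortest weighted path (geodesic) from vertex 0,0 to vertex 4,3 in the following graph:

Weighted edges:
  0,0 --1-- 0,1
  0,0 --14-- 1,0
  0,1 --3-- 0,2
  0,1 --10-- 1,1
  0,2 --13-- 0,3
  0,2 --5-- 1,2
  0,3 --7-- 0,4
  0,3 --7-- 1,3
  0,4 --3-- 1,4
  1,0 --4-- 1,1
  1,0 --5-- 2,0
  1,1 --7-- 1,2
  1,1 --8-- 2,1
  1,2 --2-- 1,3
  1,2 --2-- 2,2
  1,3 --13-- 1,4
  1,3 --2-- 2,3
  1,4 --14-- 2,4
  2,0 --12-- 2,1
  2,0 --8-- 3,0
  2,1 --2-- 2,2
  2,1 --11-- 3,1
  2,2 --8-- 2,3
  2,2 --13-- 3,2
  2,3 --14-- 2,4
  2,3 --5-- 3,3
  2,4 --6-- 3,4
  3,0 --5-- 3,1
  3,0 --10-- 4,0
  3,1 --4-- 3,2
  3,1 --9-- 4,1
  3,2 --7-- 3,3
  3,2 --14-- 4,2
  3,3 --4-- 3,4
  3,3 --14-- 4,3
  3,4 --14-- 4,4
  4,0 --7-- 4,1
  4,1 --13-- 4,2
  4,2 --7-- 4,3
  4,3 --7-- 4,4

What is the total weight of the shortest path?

Shortest path: 0,0 → 0,1 → 0,2 → 1,2 → 1,3 → 2,3 → 3,3 → 4,3, total weight = 32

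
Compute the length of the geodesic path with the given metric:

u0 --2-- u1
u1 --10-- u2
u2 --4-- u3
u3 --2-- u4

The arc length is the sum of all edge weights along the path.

Arc length = 2 + 10 + 4 + 2 = 18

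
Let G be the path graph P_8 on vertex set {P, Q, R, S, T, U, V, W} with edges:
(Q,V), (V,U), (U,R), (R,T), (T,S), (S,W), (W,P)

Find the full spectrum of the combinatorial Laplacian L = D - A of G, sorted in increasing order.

The path graph P_n has Laplacian eigenvalues λ_k = 2 − 2cos(kπ/n), k = 0, 1, …, n−1. Here n = 8:
k=0: 2 − 2cos(0) = 0.0; k=1: 2 − 2cos(π/8) = 0.1522; k=2: 2 − 2cos(π/4) = 0.5858; k=3: 2 − 2cos(3π/8) = 1.2346; k=4: 2 − 2cos(π/2) = 2.0; k=5: 2 − 2cos(5π/8) = 2.7654; k=6: 2 − 2cos(3π/4) = 3.4142; k=7: 2 − 2cos(7π/8) = 3.8478.
Laplacian eigenvalues (increasing order): [0.0, 0.1522, 0.5858, 1.2346, 2.0, 2.7654, 3.4142, 3.8478]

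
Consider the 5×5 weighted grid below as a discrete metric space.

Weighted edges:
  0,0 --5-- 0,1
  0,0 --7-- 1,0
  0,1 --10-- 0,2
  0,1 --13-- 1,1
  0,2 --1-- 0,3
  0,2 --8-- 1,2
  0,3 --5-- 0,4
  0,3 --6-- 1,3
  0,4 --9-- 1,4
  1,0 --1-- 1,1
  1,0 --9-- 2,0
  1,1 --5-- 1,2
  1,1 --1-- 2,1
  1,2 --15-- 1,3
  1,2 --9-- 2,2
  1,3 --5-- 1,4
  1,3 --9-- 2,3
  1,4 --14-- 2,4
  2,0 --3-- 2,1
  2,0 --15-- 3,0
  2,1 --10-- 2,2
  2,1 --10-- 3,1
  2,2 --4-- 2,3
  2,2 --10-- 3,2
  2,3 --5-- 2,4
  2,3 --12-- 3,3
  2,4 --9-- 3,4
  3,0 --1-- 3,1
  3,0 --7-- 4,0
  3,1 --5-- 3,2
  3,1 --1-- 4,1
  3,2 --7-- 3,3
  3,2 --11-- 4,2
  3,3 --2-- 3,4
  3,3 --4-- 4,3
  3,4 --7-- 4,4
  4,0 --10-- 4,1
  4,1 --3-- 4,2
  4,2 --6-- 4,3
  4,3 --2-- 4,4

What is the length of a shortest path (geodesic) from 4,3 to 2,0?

Shortest path: 4,3 → 4,2 → 4,1 → 3,1 → 2,1 → 2,0, total weight = 23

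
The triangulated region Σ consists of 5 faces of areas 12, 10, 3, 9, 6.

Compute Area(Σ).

12 + 10 + 3 + 9 + 6 = 40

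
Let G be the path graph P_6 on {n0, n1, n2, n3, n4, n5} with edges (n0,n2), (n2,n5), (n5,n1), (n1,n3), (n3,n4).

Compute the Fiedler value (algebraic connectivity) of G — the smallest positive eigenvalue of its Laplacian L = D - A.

The path graph P_n has Laplacian eigenvalues λ_k = 2 − 2cos(kπ/n), k = 0, 1, …, n−1. Here n = 6:
k=0: 2 − 2cos(0) = 0.0; k=1: 2 − 2cos(π/6) = 0.2679; k=2: 2 − 2cos(π/3) = 1.0; k=3: 2 − 2cos(π/2) = 2.0; k=4: 2 − 2cos(2π/3) = 3.0; k=5: 2 − 2cos(5π/6) = 3.7321.
Laplacian eigenvalues: [0.0, 0.2679, 1.0, 2.0, 3.0, 3.7321]. Algebraic connectivity (smallest non-zero eigenvalue) = 0.2679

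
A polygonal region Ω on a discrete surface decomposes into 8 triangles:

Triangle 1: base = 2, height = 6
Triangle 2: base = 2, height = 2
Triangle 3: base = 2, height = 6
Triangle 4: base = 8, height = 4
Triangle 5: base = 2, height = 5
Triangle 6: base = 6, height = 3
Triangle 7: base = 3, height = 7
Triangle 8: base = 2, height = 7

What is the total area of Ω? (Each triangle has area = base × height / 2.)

(1/2)×2×6 + (1/2)×2×2 + (1/2)×2×6 + (1/2)×8×4 + (1/2)×2×5 + (1/2)×6×3 + (1/2)×3×7 + (1/2)×2×7 = 61.5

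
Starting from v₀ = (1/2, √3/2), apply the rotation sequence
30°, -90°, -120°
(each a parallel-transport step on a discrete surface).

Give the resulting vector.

Total rotation: 30° + (-90°) + (-120°) = -180° ≡ 180° (mod 360°). Final vector: (-0.5000, -0.8660)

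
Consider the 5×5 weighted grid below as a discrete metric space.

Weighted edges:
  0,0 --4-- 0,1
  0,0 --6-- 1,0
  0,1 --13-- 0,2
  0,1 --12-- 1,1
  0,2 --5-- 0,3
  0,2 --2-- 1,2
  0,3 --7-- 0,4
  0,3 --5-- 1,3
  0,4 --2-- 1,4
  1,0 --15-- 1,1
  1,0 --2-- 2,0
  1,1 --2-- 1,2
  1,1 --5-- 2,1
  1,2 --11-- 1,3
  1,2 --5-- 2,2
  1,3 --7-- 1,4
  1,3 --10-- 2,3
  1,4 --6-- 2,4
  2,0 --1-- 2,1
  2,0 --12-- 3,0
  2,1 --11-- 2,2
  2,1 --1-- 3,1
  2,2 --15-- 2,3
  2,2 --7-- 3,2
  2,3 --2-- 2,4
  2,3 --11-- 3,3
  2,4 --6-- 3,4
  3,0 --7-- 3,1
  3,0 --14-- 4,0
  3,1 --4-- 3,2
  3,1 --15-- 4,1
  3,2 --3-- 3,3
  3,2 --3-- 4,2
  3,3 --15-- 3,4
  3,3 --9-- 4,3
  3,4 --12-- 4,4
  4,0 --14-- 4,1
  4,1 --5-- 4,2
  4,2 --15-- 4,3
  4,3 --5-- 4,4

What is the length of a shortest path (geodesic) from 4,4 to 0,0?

Shortest path: 4,4 → 4,3 → 3,3 → 3,2 → 3,1 → 2,1 → 2,0 → 1,0 → 0,0, total weight = 31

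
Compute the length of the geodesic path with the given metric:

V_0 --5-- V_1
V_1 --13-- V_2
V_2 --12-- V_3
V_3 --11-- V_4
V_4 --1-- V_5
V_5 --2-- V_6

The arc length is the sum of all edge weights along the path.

Arc length = 5 + 13 + 12 + 11 + 1 + 2 = 44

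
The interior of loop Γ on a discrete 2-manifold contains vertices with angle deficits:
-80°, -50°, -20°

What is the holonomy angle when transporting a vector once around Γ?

Holonomy = total enclosed curvature = (-80°) + (-50°) + (-20°) = -150°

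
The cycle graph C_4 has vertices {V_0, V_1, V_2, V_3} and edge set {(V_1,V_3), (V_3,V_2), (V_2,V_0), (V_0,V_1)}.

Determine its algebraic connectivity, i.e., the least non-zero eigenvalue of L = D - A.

The cycle graph C_n has Laplacian eigenvalues λ_k = 2 − 2cos(2πk/n), k = 0, 1, …, n−1. Here n = 4:
k=0: 2 − 2cos(0) = 0.0; k=1: 2 − 2cos(π/2) = 2.0; k=2: 2 − 2cos(π) = 4.0; k=3: 2 − 2cos(3π/2) = 2.0.
Laplacian eigenvalues: [0.0, 2.0, 2.0, 4.0]. Algebraic connectivity (smallest non-zero eigenvalue) = 2.0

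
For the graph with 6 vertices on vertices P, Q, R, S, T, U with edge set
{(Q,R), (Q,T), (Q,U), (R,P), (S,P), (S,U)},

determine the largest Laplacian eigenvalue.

Degrees: deg(P) = 2, deg(Q) = 3, deg(R) = 2, deg(S) = 2, deg(T) = 1, deg(U) = 2.
L = D − A with rows/columns ordered (P, Q, R, S, T, U):
  [ 2,  0, -1, -1,  0,  0]
  [ 0,  3, -1,  0, -1, -1]
  [-1, -1,  2,  0,  0,  0]
  [-1,  0,  0,  2,  0, -1]
  [ 0, -1,  0,  0,  1,  0]
  [ 0, -1,  0, -1,  0,  2]
Characteristic polynomial: det(λI − L) = λ(λ² − 5λ + 3)(λ² − 5λ + 5)(λ − 2).
Roots: λ = 0; (λ² − 5λ + 3) = 0 ⇒ λ = (5 ± √13)/2 ≈ 0.6972, 4.3028; (λ² − 5λ + 5) = 0 ⇒ λ = (5 ± √5)/2 ≈ 1.382, 3.618; (λ − 2) = 0 ⇒ λ = 2.
(Check: the roots sum (with multiplicity) to 12, matching trace L = Σdeg = 2·6 = 12.)
Laplacian eigenvalues: [0.0, 0.6972, 1.382, 2.0, 3.618, 4.3028]. Largest eigenvalue (spectral radius) = 4.3028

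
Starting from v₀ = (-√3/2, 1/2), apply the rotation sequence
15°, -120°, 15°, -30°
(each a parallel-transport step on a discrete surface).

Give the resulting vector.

Total rotation: 15° + (-120°) + 15° + (-30°) = -120°. Final vector: (0.8660, 0.5000)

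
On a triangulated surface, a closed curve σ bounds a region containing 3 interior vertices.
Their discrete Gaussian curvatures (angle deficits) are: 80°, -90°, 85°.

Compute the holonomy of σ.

Holonomy = total enclosed curvature = 80° + (-90°) + 85° = 75°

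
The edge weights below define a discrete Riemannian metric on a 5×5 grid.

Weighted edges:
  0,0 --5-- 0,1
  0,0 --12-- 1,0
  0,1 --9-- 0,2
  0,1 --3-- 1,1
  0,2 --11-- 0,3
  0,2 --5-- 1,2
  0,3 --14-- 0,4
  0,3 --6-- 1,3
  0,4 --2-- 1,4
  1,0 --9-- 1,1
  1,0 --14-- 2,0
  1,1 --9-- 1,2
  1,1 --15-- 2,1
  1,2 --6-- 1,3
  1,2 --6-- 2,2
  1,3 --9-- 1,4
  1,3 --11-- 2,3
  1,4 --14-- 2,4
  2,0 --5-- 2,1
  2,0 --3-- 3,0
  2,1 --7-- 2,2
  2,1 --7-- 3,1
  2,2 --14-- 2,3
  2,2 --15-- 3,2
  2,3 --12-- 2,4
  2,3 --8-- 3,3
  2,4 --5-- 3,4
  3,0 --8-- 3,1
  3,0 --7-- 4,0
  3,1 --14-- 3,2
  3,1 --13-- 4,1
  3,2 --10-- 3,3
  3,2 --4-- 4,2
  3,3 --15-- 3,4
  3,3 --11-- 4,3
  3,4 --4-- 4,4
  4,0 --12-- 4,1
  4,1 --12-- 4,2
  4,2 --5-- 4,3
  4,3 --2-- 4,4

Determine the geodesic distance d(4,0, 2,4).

Shortest path: 4,0 → 4,1 → 4,2 → 4,3 → 4,4 → 3,4 → 2,4, total weight = 40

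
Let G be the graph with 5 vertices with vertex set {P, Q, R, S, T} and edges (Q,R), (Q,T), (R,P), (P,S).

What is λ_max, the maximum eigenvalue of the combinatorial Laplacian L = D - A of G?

Degrees: deg(P) = 2, deg(Q) = 2, deg(R) = 2, deg(S) = 1, deg(T) = 1.
L = D − A with rows/columns ordered (P, Q, R, S, T):
  [ 2,  0, -1, -1,  0]
  [ 0,  2, -1,  0, -1]
  [-1, -1,  2,  0,  0]
  [-1,  0,  0,  1,  0]
  [ 0, -1,  0,  0,  1]
Characteristic polynomial: det(λI − L) = λ(λ² − 3λ + 1)(λ² − 5λ + 5).
Roots: λ = 0; (λ² − 3λ + 1) = 0 ⇒ λ = (3 ± √5)/2 ≈ 0.382, 2.618; (λ² − 5λ + 5) = 0 ⇒ λ = (5 ± √5)/2 ≈ 1.382, 3.618.
(Check: the roots sum (with multiplicity) to 8, matching trace L = Σdeg = 2·4 = 8.)
Laplacian eigenvalues: [0.0, 0.382, 1.382, 2.618, 3.618]. Largest eigenvalue (spectral radius) = 3.618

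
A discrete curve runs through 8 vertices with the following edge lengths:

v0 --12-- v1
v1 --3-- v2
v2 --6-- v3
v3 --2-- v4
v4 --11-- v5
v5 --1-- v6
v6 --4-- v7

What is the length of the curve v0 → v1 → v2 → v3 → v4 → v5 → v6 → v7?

Arc length = 12 + 3 + 6 + 2 + 11 + 1 + 4 = 39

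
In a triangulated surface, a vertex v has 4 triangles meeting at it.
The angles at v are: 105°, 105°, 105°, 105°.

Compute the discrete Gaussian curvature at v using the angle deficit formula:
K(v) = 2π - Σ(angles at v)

Sum of angles = 420°. K = 360° - 420° = -60°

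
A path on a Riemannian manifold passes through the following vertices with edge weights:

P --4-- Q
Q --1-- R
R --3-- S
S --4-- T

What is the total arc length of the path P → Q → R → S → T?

Arc length = 4 + 1 + 3 + 4 = 12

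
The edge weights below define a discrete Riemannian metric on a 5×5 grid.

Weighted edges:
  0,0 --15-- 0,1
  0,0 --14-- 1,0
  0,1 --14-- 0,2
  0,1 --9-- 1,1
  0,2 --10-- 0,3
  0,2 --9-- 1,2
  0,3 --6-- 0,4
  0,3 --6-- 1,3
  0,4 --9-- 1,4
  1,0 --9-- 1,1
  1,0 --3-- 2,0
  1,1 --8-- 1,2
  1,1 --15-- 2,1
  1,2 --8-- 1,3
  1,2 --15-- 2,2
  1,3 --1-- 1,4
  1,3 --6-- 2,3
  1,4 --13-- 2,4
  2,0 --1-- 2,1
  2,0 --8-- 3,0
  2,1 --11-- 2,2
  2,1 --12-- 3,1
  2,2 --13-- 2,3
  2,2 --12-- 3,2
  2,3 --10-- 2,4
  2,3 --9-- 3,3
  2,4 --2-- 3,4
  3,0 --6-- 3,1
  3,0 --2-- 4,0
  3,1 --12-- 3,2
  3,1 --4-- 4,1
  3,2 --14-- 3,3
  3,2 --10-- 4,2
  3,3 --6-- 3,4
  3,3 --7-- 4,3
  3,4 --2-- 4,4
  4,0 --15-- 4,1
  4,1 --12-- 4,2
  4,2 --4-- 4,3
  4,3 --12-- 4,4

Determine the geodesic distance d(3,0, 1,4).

Shortest path: 3,0 → 2,0 → 1,0 → 1,1 → 1,2 → 1,3 → 1,4, total weight = 37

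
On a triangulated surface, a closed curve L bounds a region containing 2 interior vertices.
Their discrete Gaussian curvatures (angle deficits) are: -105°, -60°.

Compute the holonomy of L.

Holonomy = total enclosed curvature = (-105°) + (-60°) = -165°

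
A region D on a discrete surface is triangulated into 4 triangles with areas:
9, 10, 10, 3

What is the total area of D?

9 + 10 + 10 + 3 = 32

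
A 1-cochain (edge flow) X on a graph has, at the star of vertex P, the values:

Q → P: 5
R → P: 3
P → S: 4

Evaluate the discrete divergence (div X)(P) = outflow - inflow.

Divergence = sum of outgoing flows = (-5) + (-3) + 4 = -4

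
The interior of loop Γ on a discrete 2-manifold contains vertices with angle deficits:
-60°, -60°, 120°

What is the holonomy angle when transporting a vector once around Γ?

Holonomy = total enclosed curvature = (-60°) + (-60°) + 120° = 0°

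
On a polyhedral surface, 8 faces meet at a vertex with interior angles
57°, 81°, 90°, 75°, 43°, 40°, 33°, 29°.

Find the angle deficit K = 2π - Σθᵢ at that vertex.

Sum of angles = 448°. K = 360° - 448° = -88° = -22π/45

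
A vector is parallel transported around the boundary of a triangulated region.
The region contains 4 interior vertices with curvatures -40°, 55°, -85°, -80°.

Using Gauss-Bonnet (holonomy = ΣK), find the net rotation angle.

Holonomy = total enclosed curvature = (-40°) + 55° + (-85°) + (-80°) = -150°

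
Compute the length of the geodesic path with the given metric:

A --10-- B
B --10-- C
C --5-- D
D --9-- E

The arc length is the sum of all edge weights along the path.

Arc length = 10 + 10 + 5 + 9 = 34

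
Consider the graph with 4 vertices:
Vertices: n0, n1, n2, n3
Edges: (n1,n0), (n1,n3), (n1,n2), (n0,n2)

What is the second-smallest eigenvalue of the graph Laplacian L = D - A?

Degrees: deg(n0) = 2, deg(n1) = 3, deg(n2) = 2, deg(n3) = 1.
L = D − A with rows/columns ordered (n0, n1, n2, n3):
  [ 2, -1, -1,  0]
  [-1,  3, -1, -1]
  [-1, -1,  2,  0]
  [ 0, -1,  0,  1]
Characteristic polynomial: det(λI − L) = λ(λ − 1)(λ − 3)(λ − 4).
Roots: λ = 0; (λ − 1) = 0 ⇒ λ = 1; (λ − 3) = 0 ⇒ λ = 3; (λ − 4) = 0 ⇒ λ = 4.
(Check: the roots sum (with multiplicity) to 8, matching trace L = Σdeg = 2·4 = 8.)
Laplacian eigenvalues: [0.0, 1.0, 3.0, 4.0]. Algebraic connectivity (smallest non-zero eigenvalue) = 1.0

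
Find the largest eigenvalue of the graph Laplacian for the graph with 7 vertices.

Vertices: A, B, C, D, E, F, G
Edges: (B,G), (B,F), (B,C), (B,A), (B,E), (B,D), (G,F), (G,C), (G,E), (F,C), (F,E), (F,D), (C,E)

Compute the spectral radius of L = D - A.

Degrees: deg(A) = 1, deg(B) = 6, deg(C) = 4, deg(D) = 2, deg(E) = 4, deg(F) = 5, deg(G) = 4.
L = D − A with rows/columns ordered (A, B, C, D, E, F, G):
  [ 1, -1,  0,  0,  0,  0,  0]
  [-1,  6, -1, -1, -1, -1, -1]
  [ 0, -1,  4,  0, -1, -1, -1]
  [ 0, -1,  0,  2,  0, -1,  0]
  [ 0, -1, -1,  0,  4, -1, -1]
  [ 0, -1, -1, -1, -1,  5, -1]
  [ 0, -1, -1,  0, -1, -1,  4]
Characteristic polynomial: det(λI − L) = λ(λ − 1)(λ − 2)(λ − 5)²(λ − 6)(λ − 7).
Roots: λ = 0; (λ − 1) = 0 ⇒ λ = 1; (λ − 2) = 0 ⇒ λ = 2; (λ − 5) = 0 ⇒ λ = 5 (multiplicity 2); (λ − 6) = 0 ⇒ λ = 6; (λ − 7) = 0 ⇒ λ = 7.
(Check: the roots sum (with multiplicity) to 26, matching trace L = Σdeg = 2·13 = 26.)
Laplacian eigenvalues: [0.0, 1.0, 2.0, 5.0, 5.0, 6.0, 7.0]. Largest eigenvalue (spectral radius) = 7.0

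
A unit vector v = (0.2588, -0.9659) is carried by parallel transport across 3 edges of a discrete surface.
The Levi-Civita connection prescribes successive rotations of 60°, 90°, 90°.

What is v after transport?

Total rotation: 60° + 90° + 90° = 240° ≡ -120° (mod 360°). Final vector: (-0.9659, 0.2588)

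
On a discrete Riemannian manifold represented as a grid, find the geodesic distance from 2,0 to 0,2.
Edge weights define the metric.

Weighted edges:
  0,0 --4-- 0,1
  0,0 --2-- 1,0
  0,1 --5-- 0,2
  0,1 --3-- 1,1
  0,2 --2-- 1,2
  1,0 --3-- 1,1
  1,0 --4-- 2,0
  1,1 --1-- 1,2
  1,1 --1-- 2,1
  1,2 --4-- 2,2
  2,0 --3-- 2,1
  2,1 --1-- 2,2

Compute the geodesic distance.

Shortest path: 2,0 → 2,1 → 1,1 → 1,2 → 0,2, total weight = 7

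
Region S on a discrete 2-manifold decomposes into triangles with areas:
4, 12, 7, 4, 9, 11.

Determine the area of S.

4 + 12 + 7 + 4 + 9 + 11 = 47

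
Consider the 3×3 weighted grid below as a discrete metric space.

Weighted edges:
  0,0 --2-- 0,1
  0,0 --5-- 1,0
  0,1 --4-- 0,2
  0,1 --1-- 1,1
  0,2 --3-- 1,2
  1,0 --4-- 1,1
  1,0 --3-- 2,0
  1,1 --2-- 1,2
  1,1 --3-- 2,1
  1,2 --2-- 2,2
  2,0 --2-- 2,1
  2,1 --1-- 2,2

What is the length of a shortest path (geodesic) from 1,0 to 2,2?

Shortest path: 1,0 → 2,0 → 2,1 → 2,2, total weight = 6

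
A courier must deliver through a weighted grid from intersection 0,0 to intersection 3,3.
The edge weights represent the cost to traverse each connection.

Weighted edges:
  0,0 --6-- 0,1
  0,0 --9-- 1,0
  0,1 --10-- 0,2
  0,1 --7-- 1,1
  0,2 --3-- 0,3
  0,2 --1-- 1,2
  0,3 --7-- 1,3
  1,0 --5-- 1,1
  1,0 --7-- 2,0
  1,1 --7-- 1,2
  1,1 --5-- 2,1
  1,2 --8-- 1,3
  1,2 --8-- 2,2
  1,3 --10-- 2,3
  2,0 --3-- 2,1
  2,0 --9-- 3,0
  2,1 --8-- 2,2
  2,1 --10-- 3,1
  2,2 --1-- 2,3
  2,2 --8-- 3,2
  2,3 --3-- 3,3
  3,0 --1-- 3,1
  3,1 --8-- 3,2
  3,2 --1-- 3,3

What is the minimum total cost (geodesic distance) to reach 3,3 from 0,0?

Shortest path: 0,0 → 0,1 → 0,2 → 1,2 → 2,2 → 2,3 → 3,3, total weight = 29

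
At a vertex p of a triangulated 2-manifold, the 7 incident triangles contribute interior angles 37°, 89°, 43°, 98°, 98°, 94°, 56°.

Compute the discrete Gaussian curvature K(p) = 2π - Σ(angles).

Sum of angles = 515°. K = 360° - 515° = -155° = -31π/36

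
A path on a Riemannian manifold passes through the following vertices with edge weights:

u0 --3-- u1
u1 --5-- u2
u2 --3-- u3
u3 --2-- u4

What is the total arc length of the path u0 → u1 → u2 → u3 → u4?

Arc length = 3 + 5 + 3 + 2 = 13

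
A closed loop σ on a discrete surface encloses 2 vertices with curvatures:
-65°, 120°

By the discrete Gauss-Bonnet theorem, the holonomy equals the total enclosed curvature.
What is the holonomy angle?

Holonomy = total enclosed curvature = (-65°) + 120° = 55°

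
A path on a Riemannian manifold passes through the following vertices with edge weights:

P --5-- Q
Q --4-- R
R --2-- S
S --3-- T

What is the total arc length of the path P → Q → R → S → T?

Arc length = 5 + 4 + 2 + 3 = 14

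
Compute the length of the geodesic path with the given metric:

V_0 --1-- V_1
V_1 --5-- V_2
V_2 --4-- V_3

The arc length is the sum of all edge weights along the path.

Arc length = 1 + 5 + 4 = 10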